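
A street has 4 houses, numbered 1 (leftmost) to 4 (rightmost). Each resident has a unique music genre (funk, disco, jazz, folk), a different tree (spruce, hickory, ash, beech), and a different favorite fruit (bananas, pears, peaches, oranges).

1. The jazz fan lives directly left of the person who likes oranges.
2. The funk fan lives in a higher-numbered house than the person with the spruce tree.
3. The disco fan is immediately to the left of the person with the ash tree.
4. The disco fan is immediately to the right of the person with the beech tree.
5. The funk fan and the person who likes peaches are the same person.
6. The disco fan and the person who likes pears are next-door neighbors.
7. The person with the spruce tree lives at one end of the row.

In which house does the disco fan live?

Clue 7 places the person with the spruce tree in house 1.
So house 2 gets beech for tree.
Clue 4 places the disco fan in house 3.
House 1 favorite fruit: only bananas fits.
From clue 3, the person with the ash tree must be in house 4.
House 3's tree must be hickory (nothing else left).
House 3 favorite fruit: only oranges fits.
From clue 1, the jazz fan must be in house 2.
So house 1 gets folk for music genre.
So house 4 gets funk for music genre.
By clue 5, the person who likes peaches is in house 4.
So house 2 gets pears for favorite fruit.
So: house 1 = folk/spruce/bananas, house 2 = jazz/beech/pears, house 3 = disco/hickory/oranges, house 4 = funk/ash/peaches.

3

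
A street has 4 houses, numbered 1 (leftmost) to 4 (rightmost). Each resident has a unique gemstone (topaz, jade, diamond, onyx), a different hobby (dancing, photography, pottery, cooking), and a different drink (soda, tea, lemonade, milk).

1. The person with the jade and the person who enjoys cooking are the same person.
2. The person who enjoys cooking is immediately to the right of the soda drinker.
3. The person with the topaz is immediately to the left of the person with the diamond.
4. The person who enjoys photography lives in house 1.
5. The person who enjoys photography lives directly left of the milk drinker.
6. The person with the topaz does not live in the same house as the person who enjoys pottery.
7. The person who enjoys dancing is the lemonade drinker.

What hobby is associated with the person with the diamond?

From clue 4, the person who enjoys photography must be in house 1.
The milk drinker is in house 2 (clue 5).
The person with the jade is narrowed to house 2 or 4; consider each.
Placing it in house 4 leads to a contradiction, so it's in house 2.
Clue 1 places the person who enjoys cooking in house 2.
Clue 2 places the soda drinker in house 1.
Clue 3: the person with the topaz is in house 3.
By clue 3, the person with the diamond is in house 4.
Clue 6 places the person who enjoys pottery in house 4.
House 1 gemstone: only onyx fits.
House 3's hobby must be dancing (nothing else left).
By clue 7, the lemonade drinker is in house 3.
House 4 drink: only tea fits.
So: house 1 = onyx/photography/soda, house 2 = jade/cooking/milk, house 3 = topaz/dancing/lemonade, house 4 = diamond/pottery/tea.

pottery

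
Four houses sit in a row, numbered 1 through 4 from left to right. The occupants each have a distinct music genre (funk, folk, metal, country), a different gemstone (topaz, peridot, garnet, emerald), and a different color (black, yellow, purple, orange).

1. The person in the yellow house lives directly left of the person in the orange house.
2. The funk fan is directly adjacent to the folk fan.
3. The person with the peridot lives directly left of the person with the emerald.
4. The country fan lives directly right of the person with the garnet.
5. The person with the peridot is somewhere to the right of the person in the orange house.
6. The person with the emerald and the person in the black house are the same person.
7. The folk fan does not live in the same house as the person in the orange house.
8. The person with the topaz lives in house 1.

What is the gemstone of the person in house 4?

Clue 5 places the person with the peridot in house 3.
By clue 5, the person in the orange house is in house 2.
Clue 8: the person with the topaz is in house 1.
House 2 gemstone: only garnet fits.
That leaves emerald as the gemstone for house 4.
Clue 1: the person in the yellow house is in house 1.
Clue 4 places the country fan in house 3.
From clue 6, the person in the black house must be in house 4.
House 3's color must be purple (nothing else left).
Clue 2 places the funk fan in house 2.
From clue 2, the folk fan must be in house 1.
That leaves metal as the music genre for house 4.
So: house 1 = folk/topaz/yellow, house 2 = funk/garnet/orange, house 3 = country/peridot/purple, house 4 = metal/emerald/black.

emerald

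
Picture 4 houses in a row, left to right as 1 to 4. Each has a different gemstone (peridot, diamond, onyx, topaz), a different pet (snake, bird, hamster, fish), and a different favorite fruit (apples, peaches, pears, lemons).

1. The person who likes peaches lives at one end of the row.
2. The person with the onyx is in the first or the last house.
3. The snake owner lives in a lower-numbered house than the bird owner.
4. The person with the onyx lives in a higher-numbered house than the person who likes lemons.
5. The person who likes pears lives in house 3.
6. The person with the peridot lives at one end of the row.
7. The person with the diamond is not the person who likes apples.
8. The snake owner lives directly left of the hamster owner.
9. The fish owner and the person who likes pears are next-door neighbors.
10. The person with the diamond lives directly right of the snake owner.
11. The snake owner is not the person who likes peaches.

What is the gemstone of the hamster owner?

From clue 4, the person with the onyx must be in house 4.
Clue 5: the person who likes pears is in house 3.
That leaves snake as the pet for house 1.
Clue 8 places the hamster owner in house 2.
By clue 10, the person with the diamond is in house 2.
From clue 11, the person who likes peaches must be in house 4.
That leaves peridot as the gemstone for house 1.
House 3 gemstone: only topaz fits.
House 3's pet must be bird (nothing else left).
The only pet still possible for house 4 is fish.
From clue 7, the person who likes apples must be in house 1.
House 2's favorite fruit must be lemons (nothing else left).
So: house 1 = peridot/snake/apples, house 2 = diamond/hamster/lemons, house 3 = topaz/bird/pears, house 4 = onyx/fish/peaches.

diamond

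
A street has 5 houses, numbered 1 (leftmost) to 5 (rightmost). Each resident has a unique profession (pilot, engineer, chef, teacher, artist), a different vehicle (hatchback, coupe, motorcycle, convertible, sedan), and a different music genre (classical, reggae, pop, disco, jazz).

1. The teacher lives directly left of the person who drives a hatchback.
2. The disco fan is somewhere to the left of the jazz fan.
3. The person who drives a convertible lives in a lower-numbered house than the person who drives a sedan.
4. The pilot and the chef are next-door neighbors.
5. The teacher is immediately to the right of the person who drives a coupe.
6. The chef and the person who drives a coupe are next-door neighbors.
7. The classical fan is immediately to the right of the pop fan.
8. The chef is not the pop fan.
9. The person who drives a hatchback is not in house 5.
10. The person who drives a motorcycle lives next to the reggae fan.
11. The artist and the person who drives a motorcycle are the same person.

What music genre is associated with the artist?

The teacher is narrowed to house 2 or 3; consider each.
Placing it in house 2 leads to a contradiction, so it's in house 3.
Clue 1 places the person who drives a hatchback in house 4.
From clue 5, the person who drives a coupe must be in house 2.
Clue 4 places the pilot in house 2.
So house 1 gets chef for profession.
The only profession still possible for house 4 is engineer.
The only profession still possible for house 5 is artist.
House 1 music genre: only disco fits.
By clue 11, the person who drives a motorcycle is in house 5.
That leaves convertible as the vehicle for house 1.
That leaves sedan as the vehicle for house 3.
By clue 10, the reggae fan is in house 4.
Clue 7: the classical fan is in house 3.
From clue 7, the pop fan must be in house 2.
House 5's music genre must be jazz (nothing else left).
So: house 1 = chef/convertible/disco, house 2 = pilot/coupe/pop, house 3 = teacher/sedan/classical, house 4 = engineer/hatchback/reggae, house 5 = artist/motorcycle/jazz.

jazz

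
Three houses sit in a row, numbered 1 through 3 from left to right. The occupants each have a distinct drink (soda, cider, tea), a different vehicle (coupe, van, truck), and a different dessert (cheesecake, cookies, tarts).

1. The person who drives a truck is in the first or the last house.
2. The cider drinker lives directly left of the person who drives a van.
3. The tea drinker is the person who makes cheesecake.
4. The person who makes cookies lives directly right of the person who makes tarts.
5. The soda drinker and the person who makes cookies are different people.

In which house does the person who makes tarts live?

The cider drinker is narrowed to house 1 or 2; consider each.
Placing it in house 1 leads to a contradiction, so it's in house 2.
By clue 2, the person who drives a van is in house 3.
The only vehicle still possible for house 1 is truck.
So house 2 gets coupe for vehicle.
The soda drinker is narrowed to house 1 or 3; consider each.
Placing it in house 3 leads to a contradiction, so it's in house 1.
House 3 drink: only tea fits.
By clue 3, the person who makes cheesecake is in house 3.
The only dessert still possible for house 1 is tarts.
So house 2 gets cookies for dessert.
So: house 1 = soda/truck/tarts, house 2 = cider/coupe/cookies, house 3 = tea/van/cheesecake.

1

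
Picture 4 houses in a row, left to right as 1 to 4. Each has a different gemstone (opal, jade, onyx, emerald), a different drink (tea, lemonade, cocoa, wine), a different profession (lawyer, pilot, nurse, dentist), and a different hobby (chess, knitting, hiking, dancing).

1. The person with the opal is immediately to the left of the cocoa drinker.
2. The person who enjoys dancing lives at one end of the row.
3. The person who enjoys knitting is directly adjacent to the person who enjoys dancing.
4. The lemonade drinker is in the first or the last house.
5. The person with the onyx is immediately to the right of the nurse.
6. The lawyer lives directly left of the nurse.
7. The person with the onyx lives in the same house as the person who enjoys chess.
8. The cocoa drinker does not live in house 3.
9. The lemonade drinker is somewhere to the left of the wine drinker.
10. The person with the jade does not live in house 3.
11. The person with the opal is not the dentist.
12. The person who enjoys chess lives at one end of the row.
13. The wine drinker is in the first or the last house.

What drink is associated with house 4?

By clue 9, the lemonade drinker is in house 1.
From clue 12, the person who enjoys chess must be in house 4.
From clue 13, the wine drinker must be in house 4.
That leaves tea as the drink for house 3.
So house 1 gets dancing for hobby.
Clue 1: the person with the opal is in house 1.
The person who enjoys knitting is in house 2 (clue 3).
By clue 7, the person with the onyx is in house 4.
The only gemstone still possible for house 3 is emerald.
So house 2 gets cocoa for drink.
House 3 hobby: only hiking fits.
Clue 5 places the nurse in house 3.
By clue 6, the lawyer is in house 2.
The only gemstone still possible for house 2 is jade.
So house 1 gets pilot for profession.
House 4 profession: only dentist fits.
So: house 1 = opal/lemonade/pilot/dancing, house 2 = jade/cocoa/lawyer/knitting, house 3 = emerald/tea/nurse/hiking, house 4 = onyx/wine/dentist/chess.

wine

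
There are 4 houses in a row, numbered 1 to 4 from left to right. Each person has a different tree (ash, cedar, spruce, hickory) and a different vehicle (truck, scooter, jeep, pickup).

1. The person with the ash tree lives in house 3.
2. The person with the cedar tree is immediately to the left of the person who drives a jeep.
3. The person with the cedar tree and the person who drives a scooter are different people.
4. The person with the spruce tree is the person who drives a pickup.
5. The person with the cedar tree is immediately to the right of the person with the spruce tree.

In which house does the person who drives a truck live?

Clue 1 places the person with the ash tree in house 3.
So house 1 gets spruce for tree.
The only tree still possible for house 2 is cedar.
House 4's tree must be hickory (nothing else left).
Clue 2: the person who drives a jeep is in house 3.
From clue 4, the person who drives a pickup must be in house 1.
That leaves truck as the vehicle for house 2.
The only vehicle still possible for house 4 is scooter.
So: house 1 = spruce/pickup, house 2 = cedar/truck, house 3 = ash/jeep, house 4 = hickory/scooter.

2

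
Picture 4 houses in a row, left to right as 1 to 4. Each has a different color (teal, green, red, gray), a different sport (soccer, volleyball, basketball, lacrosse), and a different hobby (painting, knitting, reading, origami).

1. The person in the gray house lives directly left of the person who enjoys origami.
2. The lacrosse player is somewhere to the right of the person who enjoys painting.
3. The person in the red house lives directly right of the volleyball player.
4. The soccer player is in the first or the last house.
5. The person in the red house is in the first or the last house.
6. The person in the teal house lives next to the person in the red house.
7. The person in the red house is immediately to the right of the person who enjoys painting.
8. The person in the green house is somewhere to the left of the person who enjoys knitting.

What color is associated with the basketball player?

green

Clue 5 places the person in the red house in house 4.
From clue 6, the person in the teal house must be in house 3.
From clue 7, the person who enjoys painting must be in house 3.
House 1 hobby: only reading fits.
By clue 1, the person in the gray house is in house 1.
From clue 1, the person who enjoys origami must be in house 2.
The lacrosse player is in house 4 (clue 2).
By clue 3, the volleyball player is in house 3.
House 2's color must be green (nothing else left).
The only sport still possible for house 2 is basketball.
That leaves knitting as the hobby for house 4.
So house 1 gets soccer for sport.
So: house 1 = gray/soccer/reading, house 2 = green/basketball/origami, house 3 = teal/volleyball/painting, house 4 = red/lacrosse/knitting.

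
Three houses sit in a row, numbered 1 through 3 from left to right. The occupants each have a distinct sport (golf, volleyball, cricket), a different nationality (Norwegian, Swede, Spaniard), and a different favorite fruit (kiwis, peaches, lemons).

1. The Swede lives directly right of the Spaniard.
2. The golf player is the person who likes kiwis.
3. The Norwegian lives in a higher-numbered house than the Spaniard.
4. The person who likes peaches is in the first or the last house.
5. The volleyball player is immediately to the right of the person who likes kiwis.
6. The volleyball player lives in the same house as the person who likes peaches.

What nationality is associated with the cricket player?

Spaniard

The volleyball player is in house 3 (clue 6).
From clue 6, the person who likes peaches must be in house 3.
So house 1 gets Spaniard for nationality.
By clue 1, the Swede is in house 2.
Clue 5: the person who likes kiwis is in house 2.
That leaves Norwegian as the nationality for house 3.
That leaves lemons as the favorite fruit for house 1.
Clue 2 places the golf player in house 2.
So house 1 gets cricket for sport.
So: house 1 = cricket/Spaniard/lemons, house 2 = golf/Swede/kiwis, house 3 = volleyball/Norwegian/peaches.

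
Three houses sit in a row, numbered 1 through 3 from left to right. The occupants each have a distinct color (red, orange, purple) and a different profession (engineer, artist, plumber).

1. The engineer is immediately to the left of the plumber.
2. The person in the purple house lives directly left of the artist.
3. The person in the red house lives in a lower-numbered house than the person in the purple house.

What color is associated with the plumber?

purple

Clue 3 places the person in the red house in house 1.
By clue 3, the person in the purple house is in house 2.
House 3 color: only orange fits.
House 1 profession: only engineer fits.
By clue 1, the plumber is in house 2.
From clue 2, the artist must be in house 3.
So: house 1 = red/engineer, house 2 = purple/plumber, house 3 = orange/artist.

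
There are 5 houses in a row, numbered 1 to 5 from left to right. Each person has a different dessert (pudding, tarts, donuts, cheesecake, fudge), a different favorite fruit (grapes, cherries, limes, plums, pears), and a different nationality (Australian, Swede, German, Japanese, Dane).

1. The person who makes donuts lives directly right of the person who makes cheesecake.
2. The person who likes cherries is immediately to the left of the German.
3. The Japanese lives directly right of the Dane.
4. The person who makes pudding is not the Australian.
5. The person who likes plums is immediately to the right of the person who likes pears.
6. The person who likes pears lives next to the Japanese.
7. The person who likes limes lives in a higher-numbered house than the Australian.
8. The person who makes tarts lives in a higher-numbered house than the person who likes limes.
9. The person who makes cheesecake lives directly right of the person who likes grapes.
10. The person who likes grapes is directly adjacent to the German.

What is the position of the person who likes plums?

5

So house 5 gets plums for favorite fruit.
The person who likes pears is in house 4 (clue 5).
The person who likes limes is narrowed to house 2 or 3; consider each.
Placing it in house 3 leads to a contradiction, so it's in house 2.
Clue 7 places the Australian in house 1.
The only dessert still possible for house 1 is fudge.
The person who makes cheesecake is narrowed to house 2 or 4; consider each.
Placing it in house 2 leads to a contradiction, so it's in house 4.
From clue 1, the person who makes donuts must be in house 5.
Clue 9 places the person who likes grapes in house 3.
House 2 dessert: only pudding fits.
That leaves tarts as the dessert for house 3.
House 1's favorite fruit must be cherries (nothing else left).
Clue 2: the German is in house 2.
House 4's nationality must be Dane (nothing else left).
Clue 3 places the Japanese in house 5.
That leaves Swede as the nationality for house 3.
So: house 1 = fudge/cherries/Australian, house 2 = pudding/limes/German, house 3 = tarts/grapes/Swede, house 4 = cheesecake/pears/Dane, house 5 = donuts/plums/Japanese.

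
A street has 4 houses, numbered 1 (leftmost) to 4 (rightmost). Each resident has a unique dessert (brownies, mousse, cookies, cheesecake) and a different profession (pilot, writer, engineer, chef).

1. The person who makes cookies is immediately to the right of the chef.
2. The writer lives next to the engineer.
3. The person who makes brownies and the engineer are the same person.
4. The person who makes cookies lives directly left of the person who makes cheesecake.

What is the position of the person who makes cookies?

2

The person who makes cheesecake is narrowed to house 3 or 4; consider each.
Placing it in house 4 leads to a contradiction, so it's in house 3.
By clue 4, the person who makes cookies is in house 2.
From clue 1, the chef must be in house 1.
By clue 2, the writer is in house 3.
Clue 3 places the person who makes brownies in house 4.
House 1's dessert must be mousse (nothing else left).
So house 2 gets pilot for profession.
That leaves engineer as the profession for house 4.
So: house 1 = mousse/chef, house 2 = cookies/pilot, house 3 = cheesecake/writer, house 4 = brownies/engineer.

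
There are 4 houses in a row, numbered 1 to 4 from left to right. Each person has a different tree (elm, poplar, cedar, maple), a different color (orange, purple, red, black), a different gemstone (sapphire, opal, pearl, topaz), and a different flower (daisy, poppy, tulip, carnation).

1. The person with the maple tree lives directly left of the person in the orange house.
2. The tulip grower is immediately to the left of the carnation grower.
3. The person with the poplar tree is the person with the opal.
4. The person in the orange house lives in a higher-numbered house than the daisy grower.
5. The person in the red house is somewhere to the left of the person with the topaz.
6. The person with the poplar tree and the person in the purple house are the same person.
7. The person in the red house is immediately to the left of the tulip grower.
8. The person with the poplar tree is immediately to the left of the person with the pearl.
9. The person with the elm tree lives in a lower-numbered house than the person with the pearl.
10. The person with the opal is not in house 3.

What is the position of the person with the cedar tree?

4

So house 4 gets cedar for tree.
That leaves maple as the tree for house 3.
Clue 1 places the person in the orange house in house 4.
The only color still possible for house 3 is black.
The person with the elm tree is narrowed to house 1 or 2; consider each.
Placing it in house 2 leads to a contradiction, so it's in house 1.
So house 2 gets poplar for tree.
Clue 3: the person with the opal is in house 2.
Clue 6: the person in the purple house is in house 2.
By clue 8, the person with the pearl is in house 3.
House 1's color must be red (nothing else left).
That leaves sapphire as the gemstone for house 1.
The only gemstone still possible for house 4 is topaz.
Clue 7: the tulip grower is in house 2.
The carnation grower is in house 3 (clue 2).
House 4's flower must be poppy (nothing else left).
That leaves daisy as the flower for house 1.
So: house 1 = elm/red/sapphire/daisy, house 2 = poplar/purple/opal/tulip, house 3 = maple/black/pearl/carnation, house 4 = cedar/orange/topaz/poppy.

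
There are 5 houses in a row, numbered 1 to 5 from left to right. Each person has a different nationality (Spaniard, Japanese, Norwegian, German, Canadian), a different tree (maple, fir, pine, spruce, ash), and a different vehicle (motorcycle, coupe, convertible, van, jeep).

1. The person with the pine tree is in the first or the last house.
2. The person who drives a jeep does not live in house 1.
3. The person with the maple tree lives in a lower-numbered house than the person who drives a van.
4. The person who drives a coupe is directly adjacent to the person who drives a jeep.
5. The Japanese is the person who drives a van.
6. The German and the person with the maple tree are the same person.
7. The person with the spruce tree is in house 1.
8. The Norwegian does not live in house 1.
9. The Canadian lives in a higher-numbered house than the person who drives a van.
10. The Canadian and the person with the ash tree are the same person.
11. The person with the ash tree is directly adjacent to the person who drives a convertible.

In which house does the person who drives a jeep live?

The person with the spruce tree is in house 1 (clue 7).
The only nationality still possible for house 1 is Spaniard.
The only tree still possible for house 4 is ash.
The only tree still possible for house 5 is pine.
From clue 10, the Canadian must be in house 4.
So house 5 gets Norwegian for nationality.
Clue 5 places the person who drives a van in house 3.
House 2's nationality must be German (nothing else left).
That leaves Japanese as the nationality for house 3.
The person with the maple tree is in house 2 (clue 3).
House 3 tree: only fir fits.
House 5's vehicle must be convertible (nothing else left).
By clue 4, the person who drives a coupe is in house 1.
The person who drives a jeep is in house 2 (clue 4).
That leaves motorcycle as the vehicle for house 4.
So: house 1 = Spaniard/spruce/coupe, house 2 = German/maple/jeep, house 3 = Japanese/fir/van, house 4 = Canadian/ash/motorcycle, house 5 = Norwegian/pine/convertible.

2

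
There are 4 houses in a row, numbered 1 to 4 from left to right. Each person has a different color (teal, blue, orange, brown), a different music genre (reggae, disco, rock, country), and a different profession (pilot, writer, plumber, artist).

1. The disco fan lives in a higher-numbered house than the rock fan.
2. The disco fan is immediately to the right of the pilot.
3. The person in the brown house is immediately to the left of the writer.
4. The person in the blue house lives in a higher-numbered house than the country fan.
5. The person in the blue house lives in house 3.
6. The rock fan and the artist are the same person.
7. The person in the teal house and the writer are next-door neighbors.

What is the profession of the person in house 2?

The person in the blue house is in house 3 (clue 5).
That leaves plumber as the profession for house 4.
The person in the brown house is narrowed to house 1 or 2; consider each.
Placing it in house 1 leads to a contradiction, so it's in house 2.
From clue 3, the writer must be in house 3.
The only color still possible for house 1 is orange.
That leaves teal as the color for house 4.
So house 4 gets reggae for music genre.
House 3's music genre must be disco (nothing else left).
Clue 2 places the pilot in house 2.
That leaves artist as the profession for house 1.
By clue 6, the rock fan is in house 1.
House 2's music genre must be country (nothing else left).
So: house 1 = orange/rock/artist, house 2 = brown/country/pilot, house 3 = blue/disco/writer, house 4 = teal/reggae/plumber.

pilot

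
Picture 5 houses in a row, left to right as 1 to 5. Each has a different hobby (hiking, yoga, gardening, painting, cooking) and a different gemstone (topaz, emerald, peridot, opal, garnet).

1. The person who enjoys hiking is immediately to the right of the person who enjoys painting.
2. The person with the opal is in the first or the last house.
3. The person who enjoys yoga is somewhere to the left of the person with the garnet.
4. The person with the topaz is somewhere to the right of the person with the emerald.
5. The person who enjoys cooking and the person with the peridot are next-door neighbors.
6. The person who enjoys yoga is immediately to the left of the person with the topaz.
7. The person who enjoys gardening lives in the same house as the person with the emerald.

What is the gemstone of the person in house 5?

opal

The person with the opal is narrowed to house 1 or 5; consider each.
Placing it in house 1 leads to a contradiction, so it's in house 5.
The person who enjoys gardening is narrowed to house 1 or 2 or 3; consider each.
Placing it in house 2 and house 3 leads to a contradiction, so it's in house 1.
Clue 7: the person with the emerald is in house 1.
That leaves peridot as the gemstone for house 2.
By clue 5, the person who enjoys cooking is in house 3.
The only hobby still possible for house 5 is hiking.
From clue 1, the person who enjoys painting must be in house 4.
By clue 6, the person with the topaz is in house 3.
House 2's hobby must be yoga (nothing else left).
House 4's gemstone must be garnet (nothing else left).
So: house 1 = gardening/emerald, house 2 = yoga/peridot, house 3 = cooking/topaz, house 4 = painting/garnet, house 5 = hiking/opal.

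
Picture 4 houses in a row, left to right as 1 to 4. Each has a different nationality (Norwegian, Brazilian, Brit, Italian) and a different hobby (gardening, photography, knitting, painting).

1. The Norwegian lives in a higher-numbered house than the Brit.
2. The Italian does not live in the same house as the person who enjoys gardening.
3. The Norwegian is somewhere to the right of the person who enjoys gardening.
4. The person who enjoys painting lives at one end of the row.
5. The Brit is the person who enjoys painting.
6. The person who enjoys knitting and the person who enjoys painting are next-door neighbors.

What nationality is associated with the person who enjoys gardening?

Brazilian

Clue 5: the Brit is in house 1.
The person who enjoys painting is in house 1 (clue 5).
From clue 6, the person who enjoys knitting must be in house 2.
House 4 hobby: only photography fits.
The Norwegian is in house 4 (clue 3).
That leaves Italian as the nationality for house 2.
House 3's nationality must be Brazilian (nothing else left).
House 3 hobby: only gardening fits.
So: house 1 = Brit/painting, house 2 = Italian/knitting, house 3 = Brazilian/gardening, house 4 = Norwegian/photography.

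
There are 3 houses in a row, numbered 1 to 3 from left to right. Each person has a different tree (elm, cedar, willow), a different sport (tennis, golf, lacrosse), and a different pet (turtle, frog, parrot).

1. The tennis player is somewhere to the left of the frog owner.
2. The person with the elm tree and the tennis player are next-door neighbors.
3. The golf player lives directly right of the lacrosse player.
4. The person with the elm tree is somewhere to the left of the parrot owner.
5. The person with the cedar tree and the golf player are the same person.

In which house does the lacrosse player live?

House 3 sport: only golf fits.
House 1's pet must be turtle (nothing else left).
From clue 3, the lacrosse player must be in house 2.
Clue 5: the person with the cedar tree is in house 3.
That leaves tennis as the sport for house 1.
From clue 2, the person with the elm tree must be in house 2.
From clue 4, the parrot owner must be in house 3.
That leaves willow as the tree for house 1.
So house 2 gets frog for pet.
So: house 1 = willow/tennis/turtle, house 2 = elm/lacrosse/frog, house 3 = cedar/golf/parrot.

2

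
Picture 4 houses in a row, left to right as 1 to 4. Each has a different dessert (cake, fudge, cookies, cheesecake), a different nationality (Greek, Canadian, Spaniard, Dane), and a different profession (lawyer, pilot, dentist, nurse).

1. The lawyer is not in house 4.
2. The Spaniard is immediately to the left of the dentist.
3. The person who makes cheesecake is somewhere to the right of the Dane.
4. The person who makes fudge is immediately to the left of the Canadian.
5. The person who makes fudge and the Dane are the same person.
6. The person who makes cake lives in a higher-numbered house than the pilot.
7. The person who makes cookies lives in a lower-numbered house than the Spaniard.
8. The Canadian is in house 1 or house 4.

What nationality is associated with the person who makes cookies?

The Canadian is in house 4 (clue 8).
Clue 4: the person who makes fudge is in house 3.
The Dane is in house 3 (clue 5).
The only dessert still possible for house 1 is cookies.
The only nationality still possible for house 1 is Greek.
House 2 nationality: only Spaniard fits.
Clue 2: the dentist is in house 3.
By clue 3, the person who makes cheesecake is in house 4.
House 2's dessert must be cake (nothing else left).
House 4's profession must be nurse (nothing else left).
By clue 6, the pilot is in house 1.
So house 2 gets lawyer for profession.
So: house 1 = cookies/Greek/pilot, house 2 = cake/Spaniard/lawyer, house 3 = fudge/Dane/dentist, house 4 = cheesecake/Canadian/nurse.

Greek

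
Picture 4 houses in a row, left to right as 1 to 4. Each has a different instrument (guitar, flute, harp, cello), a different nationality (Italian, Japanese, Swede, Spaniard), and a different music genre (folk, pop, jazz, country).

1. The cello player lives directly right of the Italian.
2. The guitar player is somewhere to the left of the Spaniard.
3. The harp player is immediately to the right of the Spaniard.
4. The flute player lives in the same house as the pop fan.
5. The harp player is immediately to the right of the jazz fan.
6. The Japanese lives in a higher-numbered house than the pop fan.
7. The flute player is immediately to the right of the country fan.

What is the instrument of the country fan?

guitar

So house 1 gets guitar for instrument.
The only music genre still possible for house 4 is folk.
House 1 music genre: only country fits.
Clue 7 places the flute player in house 2.
The pop fan is in house 2 (clue 4).
The only nationality still possible for house 1 is Swede.
House 4 nationality: only Japanese fits.
House 3's music genre must be jazz (nothing else left).
Clue 5 places the harp player in house 4.
That leaves cello as the instrument for house 3.
Clue 1: the Italian is in house 2.
From clue 3, the Spaniard must be in house 3.
So: house 1 = guitar/Swede/country, house 2 = flute/Italian/pop, house 3 = cello/Spaniard/jazz, house 4 = harp/Japanese/folk.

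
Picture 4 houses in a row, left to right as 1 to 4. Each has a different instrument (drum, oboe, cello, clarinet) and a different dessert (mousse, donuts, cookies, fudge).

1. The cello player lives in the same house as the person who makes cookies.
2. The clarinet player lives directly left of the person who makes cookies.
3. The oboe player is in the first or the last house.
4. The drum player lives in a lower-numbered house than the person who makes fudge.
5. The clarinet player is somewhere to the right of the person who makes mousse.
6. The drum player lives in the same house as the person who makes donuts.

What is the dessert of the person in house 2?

The cello player is narrowed to house 3 or 4; consider each.
Placing it in house 3 leads to a contradiction, so it's in house 4.
Clue 1 places the person who makes cookies in house 4.
From clue 2, the clarinet player must be in house 3.
House 2 instrument: only drum fits.
From clue 4, the person who makes fudge must be in house 3.
Clue 6: the person who makes donuts is in house 2.
That leaves oboe as the instrument for house 1.
House 1 dessert: only mousse fits.
So: house 1 = oboe/mousse, house 2 = drum/donuts, house 3 = clarinet/fudge, house 4 = cello/cookies.

donuts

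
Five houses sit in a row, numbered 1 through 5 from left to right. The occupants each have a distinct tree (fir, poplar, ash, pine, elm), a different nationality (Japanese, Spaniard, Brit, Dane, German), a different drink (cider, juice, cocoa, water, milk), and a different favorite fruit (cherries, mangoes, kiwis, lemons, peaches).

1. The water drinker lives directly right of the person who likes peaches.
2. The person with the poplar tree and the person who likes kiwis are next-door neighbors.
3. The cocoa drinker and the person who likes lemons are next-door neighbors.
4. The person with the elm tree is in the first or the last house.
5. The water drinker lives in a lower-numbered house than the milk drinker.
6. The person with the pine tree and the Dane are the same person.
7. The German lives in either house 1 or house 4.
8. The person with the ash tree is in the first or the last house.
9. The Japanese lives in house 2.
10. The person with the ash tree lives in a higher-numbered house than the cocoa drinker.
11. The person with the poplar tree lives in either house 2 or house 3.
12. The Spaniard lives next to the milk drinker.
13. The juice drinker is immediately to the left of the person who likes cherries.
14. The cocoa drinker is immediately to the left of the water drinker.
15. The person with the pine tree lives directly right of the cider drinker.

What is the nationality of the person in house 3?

Dane

The Japanese is in house 2 (clue 9).
From clue 10, the person with the ash tree must be in house 5.
House 1 tree: only elm fits.
House 5's drink must be milk (nothing else left).
By clue 12, the Spaniard is in house 4.
That leaves German as the nationality for house 1.
The only nationality still possible for house 3 is Dane.
That leaves Brit as the nationality for house 5.
From clue 6, the person with the pine tree must be in house 3.
The cider drinker is in house 2 (clue 15).
House 4 tree: only fir fits.
By clue 14, the cocoa drinker is in house 3.
Clue 14: the water drinker is in house 4.
The only tree still possible for house 2 is poplar.
That leaves juice as the drink for house 1.
By clue 1, the person who likes peaches is in house 3.
Clue 13: the person who likes cherries is in house 2.
House 4's favorite fruit must be lemons (nothing else left).
House 5 favorite fruit: only mangoes fits.
The only favorite fruit still possible for house 1 is kiwis.
So: house 1 = elm/German/juice/kiwis, house 2 = poplar/Japanese/cider/cherries, house 3 = pine/Dane/cocoa/peaches, house 4 = fir/Spaniard/water/lemons, house 5 = ash/Brit/milk/mangoes.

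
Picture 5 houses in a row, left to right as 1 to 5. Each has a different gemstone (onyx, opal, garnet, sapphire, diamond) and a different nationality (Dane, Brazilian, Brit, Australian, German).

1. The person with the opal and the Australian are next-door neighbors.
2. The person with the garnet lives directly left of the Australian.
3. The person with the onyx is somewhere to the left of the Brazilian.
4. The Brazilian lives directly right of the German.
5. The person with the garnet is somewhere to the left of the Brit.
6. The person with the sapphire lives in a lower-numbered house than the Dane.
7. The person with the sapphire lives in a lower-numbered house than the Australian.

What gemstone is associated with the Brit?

opal

That leaves German as the nationality for house 1.
Clue 4 places the Brazilian in house 2.
From clue 3, the person with the onyx must be in house 1.
The person with the garnet is narrowed to house 2 or 3 or 4; consider each.
Placing it in house 2 and house 4 leads to a contradiction, so it's in house 3.
Clue 2 places the Australian in house 4.
House 2 gemstone: only sapphire fits.
So house 3 gets Dane for nationality.
House 5 nationality: only Brit fits.
The person with the opal is in house 5 (clue 1).
So house 4 gets diamond for gemstone.
So: house 1 = onyx/German, house 2 = sapphire/Brazilian, house 3 = garnet/Dane, house 4 = diamond/Australian, house 5 = opal/Brit.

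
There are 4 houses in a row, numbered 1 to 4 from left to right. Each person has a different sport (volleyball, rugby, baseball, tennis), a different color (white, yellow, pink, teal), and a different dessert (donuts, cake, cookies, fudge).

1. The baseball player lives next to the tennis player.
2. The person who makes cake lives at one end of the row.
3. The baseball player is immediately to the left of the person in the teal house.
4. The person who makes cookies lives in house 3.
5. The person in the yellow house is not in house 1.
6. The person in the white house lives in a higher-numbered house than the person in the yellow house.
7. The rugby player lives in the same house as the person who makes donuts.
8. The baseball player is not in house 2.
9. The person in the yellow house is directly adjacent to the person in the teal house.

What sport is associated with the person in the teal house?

Clue 4 places the person who makes cookies in house 3.
House 1 color: only pink fits.
From clue 9, the person in the yellow house must be in house 3.
So house 2 gets teal for color.
So house 4 gets white for color.
From clue 3, the baseball player must be in house 1.
So house 3 gets volleyball for sport.
From clue 1, the tennis player must be in house 2.
House 4 sport: only rugby fits.
From clue 7, the person who makes donuts must be in house 4.
The only dessert still possible for house 1 is cake.
House 2 dessert: only fudge fits.
So: house 1 = baseball/pink/cake, house 2 = tennis/teal/fudge, house 3 = volleyball/yellow/cookies, house 4 = rugby/white/donuts.

tennis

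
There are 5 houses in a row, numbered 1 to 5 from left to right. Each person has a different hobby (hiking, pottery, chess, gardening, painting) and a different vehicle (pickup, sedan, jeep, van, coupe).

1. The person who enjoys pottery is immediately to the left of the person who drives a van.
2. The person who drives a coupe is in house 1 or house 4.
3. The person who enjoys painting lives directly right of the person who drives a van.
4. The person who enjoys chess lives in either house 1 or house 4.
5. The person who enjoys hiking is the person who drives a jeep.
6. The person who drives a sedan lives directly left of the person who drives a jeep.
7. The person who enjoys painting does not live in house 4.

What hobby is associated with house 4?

chess

The person who enjoys chess is narrowed to house 1 or 4; consider each.
Placing it in house 1 leads to a contradiction, so it's in house 4.
The person who enjoys painting is narrowed to house 3 or 5; consider each.
Placing it in house 5 leads to a contradiction, so it's in house 3.
Clue 3 places the person who drives a van in house 2.
Clue 5 places the person who enjoys hiking in house 5.
By clue 5, the person who drives a jeep is in house 5.
From clue 6, the person who drives a sedan must be in house 4.
So house 1 gets pottery for hobby.
House 2 hobby: only gardening fits.
That leaves coupe as the vehicle for house 1.
So house 3 gets pickup for vehicle.
So: house 1 = pottery/coupe, house 2 = gardening/van, house 3 = painting/pickup, house 4 = chess/sedan, house 5 = hiking/jeep.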